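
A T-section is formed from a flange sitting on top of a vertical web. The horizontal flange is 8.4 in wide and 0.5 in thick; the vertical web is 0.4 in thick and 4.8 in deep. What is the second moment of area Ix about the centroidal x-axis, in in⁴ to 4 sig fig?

Ix ≈ 13.03 in⁴

Treat the section as a set of non-overlapping primitives; coordinates are from the bounding-box lower-left.
Flange: 8.4 × 0.5, A = 4.2 in², y = 5.05 in, Ī = 0.0875 in⁴.
Web: 0.4 × 4.8, A = 1.92 in², y = 2.4 in, Ī = 3.6864 in⁴.
Centroid: ȳ = ΣA·y / ΣA = 4.21863 in.
Transfer each piece to the centroidal x-axis using Ī + A·d² with d = y − 4.21863:
  flange: d = 0.831373 in → contributes +2.99046 in⁴
  web: d = -1.81863 in → contributes +10.0366 in⁴
Total I = 13.0271 in⁴.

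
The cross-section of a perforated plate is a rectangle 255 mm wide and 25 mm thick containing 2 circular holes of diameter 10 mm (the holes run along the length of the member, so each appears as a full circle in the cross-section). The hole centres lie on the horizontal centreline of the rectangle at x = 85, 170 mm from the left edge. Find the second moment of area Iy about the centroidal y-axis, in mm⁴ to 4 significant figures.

Treat the section as a set of non-overlapping primitives; coordinates are from the bounding-box lower-left.
Plate: 255 × 25, A = 6 375 mm², x = 127.5 mm, Ī = 34 544 531 mm⁴.
Hole 1 (subtracted): ⌀10, A = 78.5398 mm², x = 85 mm, Ī = 490.874 mm⁴.
Hole 2 (subtracted): ⌀10, A = 78.5398 mm², x = 170 mm, Ī = 490.874 mm⁴.
By symmetry the centroid is at mid-width, x̄ = 127.5 mm.
Transfer each piece to the centroidal y-axis using Ī + A·d² with d = x − 127.5:
  plate: d = 0 mm → contributes +34 544 531 mm⁴
  hole 1: d = -42.5 mm → contributes −142 353 mm⁴
  hole 2: d = 42.5 mm → contributes −142 353 mm⁴
Total I = 34 259 824 mm⁴.

Iy ≈ 3.426 × 10⁷ mm⁴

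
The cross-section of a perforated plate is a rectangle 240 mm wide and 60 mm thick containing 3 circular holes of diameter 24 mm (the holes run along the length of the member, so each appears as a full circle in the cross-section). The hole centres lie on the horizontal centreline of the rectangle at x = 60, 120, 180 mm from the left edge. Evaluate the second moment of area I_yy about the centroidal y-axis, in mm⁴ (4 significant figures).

I_yy ≈ 6.581 × 10⁷ mm⁴

Split into non-overlapping primitives; take the origin at the lower-left of the bounding box.
Plate: 240 × 60, A = 14 400 mm², x = 120 mm, Ī = 69 120 000 mm⁴.
Hole 1 (subtracted): ⌀24, A = 452.389 mm², x = 60 mm, Ī = 16 286 mm⁴.
Hole 2 (subtracted): ⌀24, A = 452.389 mm², x = 120 mm, Ī = 16 286 mm⁴.
Hole 3 (subtracted): ⌀24, A = 452.389 mm², x = 180 mm, Ī = 16 286 mm⁴.
By symmetry the centroid is at mid-width, x̄ = 120 mm.
Transfer each piece to the centroidal y-axis using Ī + A·d² with d = x − 120:
  plate: d = 0 mm → contributes +69 120 000 mm⁴
  hole 1: d = -60 mm → contributes −1 644 888 mm⁴
  hole 2: d = 0 mm → contributes −16 286 mm⁴
  hole 3: d = 60 mm → contributes −1 644 888 mm⁴
Total I = 65 813 939 mm⁴.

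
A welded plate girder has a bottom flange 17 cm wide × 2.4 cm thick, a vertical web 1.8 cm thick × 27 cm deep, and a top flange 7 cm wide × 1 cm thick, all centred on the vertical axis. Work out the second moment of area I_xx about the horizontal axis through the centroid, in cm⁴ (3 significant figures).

Split into non-overlapping primitives; take the origin at the lower-left of the bounding box.
Bottom plate: 17 × 2.4, A = 40.8 cm², y = 1.2 cm, Ī = 19.584 cm⁴.
Web plate: 1.8 × 27, A = 48.6 cm², y = 15.9 cm, Ī = 2952.5 cm⁴.
Top plate: 7 × 1, A = 7 cm², y = 29.9 cm, Ī = 0.58333 cm⁴.
Centroid: ȳ = ΣA·y / ΣA = 10.695 cm.
Transfer each piece to the horizontal axis through the centroid using Ī + A·d² with d = y − 10.695:
  bottom plate: d = -9.495 cm → contributes +3697.9 cm⁴
  web plate: d = 5.205 cm → contributes +4269.1 cm⁴
  top plate: d = 19.205 cm → contributes +2582.4 cm⁴
Total I = 10 549 cm⁴.

I_xx ≈ 1.05 × 10⁴ cm⁴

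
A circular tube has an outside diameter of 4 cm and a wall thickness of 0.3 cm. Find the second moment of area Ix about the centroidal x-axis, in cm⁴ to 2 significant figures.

Ix ≈ 6.0 cm⁴

Treat the section as a set of non-overlapping primitives; coordinates are from the bounding-box lower-left.
Outer circle: ⌀4, A = 12.57 cm², y = 2 cm, Ī = 12.57 cm⁴.
Bore (subtracted): ⌀3.4, A = 9.079 cm², y = 2 cm, Ī = 6.56 cm⁴.
By symmetry the centroid is at mid-height, ȳ = 2 cm.
All pieces are centred on the centroidal x-axis, so I = ΣĪ (holes subtracted) = 6.007 cm⁴.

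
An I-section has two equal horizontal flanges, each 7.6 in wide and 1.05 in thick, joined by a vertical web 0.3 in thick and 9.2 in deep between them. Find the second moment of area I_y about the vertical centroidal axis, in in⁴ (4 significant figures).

Decompose the section into non-overlapping parts with the origin at the bottom-left of its bounding rectangle.
Bottom flange: 7.6 × 1.05, A = 7.98 in², x = 3.8 in, Ī = 38.4104 in⁴.
Web: 0.3 × 9.2, A = 2.76 in², x = 3.8 in, Ī = 0.0207 in⁴.
Top flange: 7.6 × 1.05, A = 7.98 in², x = 3.8 in, Ī = 38.4104 in⁴.
By symmetry the centroid is at mid-width, x̄ = 3.8 in.
All pieces are centred on the vertical centroidal axis, so I = ΣĪ = 76.8415 in⁴.

I_y ≈ 76.84 in⁴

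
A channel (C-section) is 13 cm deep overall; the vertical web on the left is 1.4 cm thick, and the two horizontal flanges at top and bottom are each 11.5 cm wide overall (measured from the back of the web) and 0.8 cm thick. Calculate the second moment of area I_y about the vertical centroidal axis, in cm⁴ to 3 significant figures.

Break the section into simple shapes (no overlaps), measuring from the bottom-left corner of the bounding box.
Web: 1.4 × 13, A = 18.2 cm², x = 0.7 cm, Ī = 2.9727 cm⁴.
Top flange (beyond web): 10.1 × 0.8, A = 8.08 cm², x = 6.45 cm, Ī = 68.687 cm⁴.
Bottom flange (beyond web): 10.1 × 0.8, A = 8.08 cm², x = 6.45 cm, Ī = 68.687 cm⁴.
Centroid: x̄ = ΣA·x / ΣA = 3.4043 cm.
Transfer each piece to the vertical centroidal axis using Ī + A·d² with d = x − 3.4043:
  web: d = -2.7043 cm → contributes +136.07 cm⁴
  top flange (beyond web): d = 3.0457 cm → contributes +143.64 cm⁴
  bottom flange (beyond web): d = 3.0457 cm → contributes +143.64 cm⁴
Total I = 423.35 cm⁴.

I_y ≈ 423 cm⁴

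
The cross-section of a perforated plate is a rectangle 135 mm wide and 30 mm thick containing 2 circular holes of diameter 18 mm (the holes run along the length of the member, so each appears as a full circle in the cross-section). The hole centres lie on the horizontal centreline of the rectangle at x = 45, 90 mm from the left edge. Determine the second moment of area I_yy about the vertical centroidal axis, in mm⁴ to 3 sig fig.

Split into non-overlapping primitives; take the origin at the lower-left of the bounding box.
Plate: 135 × 30, A = 4 050 mm², x = 67.5 mm, Ī = 6 150 938 mm⁴.
Hole 1 (subtracted): ⌀18, A = 254.47 mm², x = 45 mm, Ī = 5 153 mm⁴.
Hole 2 (subtracted): ⌀18, A = 254.47 mm², x = 90 mm, Ī = 5 153 mm⁴.
By symmetry the centroid is at mid-width, x̄ = 67.5 mm.
Transfer each piece to the vertical centroidal axis using Ī + A·d² with d = x − 67.5:
  plate: d = 0 mm → contributes +6 150 938 mm⁴
  hole 1: d = -22.5 mm → contributes −133 978 mm⁴
  hole 2: d = 22.5 mm → contributes −133 978 mm⁴
Total I = 5 882 982 mm⁴.

I_yy ≈ 5.88 × 10⁶ mm⁴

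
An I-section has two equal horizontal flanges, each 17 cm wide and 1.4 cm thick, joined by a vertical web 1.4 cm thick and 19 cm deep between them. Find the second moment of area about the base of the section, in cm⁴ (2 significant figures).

I_base ≈ 1.5 × 10⁴ cm⁴

Break the section into simple shapes (no overlaps), measuring from the bottom-left corner of the bounding box.
Bottom flange: 17 × 1.4, A = 23.8 cm², y = 0.7 cm, Ī = 3.887 cm⁴.
Web: 1.4 × 19, A = 26.6 cm², y = 10.9 cm, Ī = 800.2 cm⁴.
Top flange: 17 × 1.4, A = 23.8 cm², y = 21.1 cm, Ī = 3.887 cm⁴.
Transfer each piece to the base of the section using Ī + A·d² with d = y − 0:
  bottom flange: d = 0.7 cm → contributes +15.55 cm⁴
  web: d = 10.9 cm → contributes +3 961 cm⁴
  top flange: d = 21.1 cm → contributes +10 600 cm⁴
Total I = 14 576 cm⁴.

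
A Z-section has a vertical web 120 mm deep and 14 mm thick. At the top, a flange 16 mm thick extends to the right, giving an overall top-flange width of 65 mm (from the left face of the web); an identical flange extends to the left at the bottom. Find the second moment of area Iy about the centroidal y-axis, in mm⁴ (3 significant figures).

Split into non-overlapping primitives; take the origin at the lower-left of the bounding box.
Web: 14 × 120, A = 1 680 mm², x = 58 mm, Ī = 27 440 mm⁴.
Top flange (beyond web): 51 × 16, A = 816 mm², x = 90.5 mm, Ī = 176 868 mm⁴.
Bottom flange (beyond web): 51 × 16, A = 816 mm², x = 25.5 mm, Ī = 176 868 mm⁴.
Centroid: x̄ = ΣA·x / ΣA = 58 mm.
Transfer each piece to the centroidal y-axis using Ī + A·d² with d = x − 58:
  web: d = 0 mm → contributes +27 440 mm⁴
  top flange (beyond web): d = 32.5 mm → contributes +1 038 768 mm⁴
  bottom flange (beyond web): d = -32.5 mm → contributes +1 038 768 mm⁴
Total I = 2 104 976 mm⁴.

Iy ≈ 2.10 × 10⁶ mm⁴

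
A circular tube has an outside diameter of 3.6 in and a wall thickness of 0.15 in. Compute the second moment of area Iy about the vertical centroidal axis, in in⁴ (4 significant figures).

Break the section into simple shapes (no overlaps), measuring from the bottom-left corner of the bounding box.
Outer circle: ⌀3.6, A = 10.1788 in², x = 1.8 in, Ī = 8.2448 in⁴.
Bore (subtracted): ⌀3.3, A = 8.55299 in², x = 1.8 in, Ī = 5.82138 in⁴.
By symmetry the centroid is at mid-width, x̄ = 1.8 in.
All pieces are centred on the vertical centroidal axis, so I = ΣĪ (holes subtracted) = 2.42342 in⁴.

Iy ≈ 2.423 in⁴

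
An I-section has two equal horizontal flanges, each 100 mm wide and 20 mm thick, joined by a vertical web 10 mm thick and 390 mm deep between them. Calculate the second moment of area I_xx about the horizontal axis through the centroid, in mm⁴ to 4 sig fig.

Split into non-overlapping primitives; take the origin at the lower-left of the bounding box.
Bottom flange: 100 × 20, A = 2 000 mm², y = 10 mm, Ī = 66666.7 mm⁴.
Web: 10 × 390, A = 3 900 mm², y = 215 mm, Ī = 49 432 500 mm⁴.
Top flange: 100 × 20, A = 2 000 mm², y = 420 mm, Ī = 66666.7 mm⁴.
By symmetry the centroid is at mid-height, ȳ = 215 mm.
Transfer each piece to the horizontal axis through the centroid using Ī + A·d² with d = y − 215:
  bottom flange: d = -205 mm → contributes +84 116 667 mm⁴
  web: d = 0 mm → contributes +49 432 500 mm⁴
  top flange: d = 205 mm → contributes +84 116 667 mm⁴
Total I = 217 665 833 mm⁴.

I_xx ≈ 2.177 × 10⁸ mm⁴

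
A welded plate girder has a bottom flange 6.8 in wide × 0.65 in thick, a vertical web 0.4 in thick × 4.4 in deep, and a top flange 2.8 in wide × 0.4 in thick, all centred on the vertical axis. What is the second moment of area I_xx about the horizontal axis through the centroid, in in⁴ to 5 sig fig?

Treat the section as a set of non-overlapping primitives; coordinates are from the bounding-box lower-left.
Bottom plate: 6.8 × 0.65, A = 4.42 in², y = 0.325 in, Ī = 0.1556208 in⁴.
Web plate: 0.4 × 4.4, A = 1.76 in², y = 2.85 in, Ī = 2.839467 in⁴.
Top plate: 2.8 × 0.4, A = 1.12 in², y = 5.25 in, Ī = 0.01493333 in⁴.
Centroid: ȳ = ΣA·y / ΣA = 1.689384 in.
Transfer each piece to the horizontal axis through the centroid using Ī + A·d² with d = y − 1.689384:
  bottom plate: d = -1.364384 in → contributes +8.383639 in⁴
  web plate: d = 1.160616 in → contributes +5.21024 in⁴
  top plate: d = 3.560616 in → contributes +14.21428 in⁴
Total I = 27.80816 in⁴.

I_xx ≈ 27.808 in⁴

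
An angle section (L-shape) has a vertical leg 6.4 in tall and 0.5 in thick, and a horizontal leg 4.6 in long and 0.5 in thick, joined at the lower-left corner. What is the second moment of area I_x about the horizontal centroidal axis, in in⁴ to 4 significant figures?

Split into non-overlapping primitives; take the origin at the lower-left of the bounding box.
Vertical leg: 0.5 × 6.4, A = 3.2 in², y = 3.2 in, Ī = 10.9227 in⁴.
Horizontal leg (remainder): 4.1 × 0.5, A = 2.05 in², y = 0.25 in, Ī = 0.0427083 in⁴.
Centroid: ȳ = ΣA·y / ΣA = 2.0481 in.
Transfer each piece to the horizontal centroidal axis using Ī + A·d² with d = y − 2.0481:
  vertical leg: d = 1.1519 in → contributes +15.1687 in⁴
  horizontal leg (remainder): d = -1.7981 in → contributes +6.67066 in⁴
Total I = 21.8394 in⁴.

I_x ≈ 21.84 in⁴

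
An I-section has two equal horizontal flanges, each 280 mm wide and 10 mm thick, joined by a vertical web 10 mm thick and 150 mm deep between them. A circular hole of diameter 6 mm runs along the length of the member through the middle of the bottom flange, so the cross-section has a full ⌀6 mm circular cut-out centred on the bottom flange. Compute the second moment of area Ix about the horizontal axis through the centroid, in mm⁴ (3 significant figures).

Ix ≈ 3.85 × 10⁷ mm⁴

Split into non-overlapping primitives; take the origin at the lower-left of the bounding box.
Bottom flange: 280 × 10, A = 2 800 mm², y = 5 mm, Ī = 23 333 mm⁴.
Web: 10 × 150, A = 1 500 mm², y = 85 mm, Ī = 2 812 500 mm⁴.
Top flange: 280 × 10, A = 2 800 mm², y = 165 mm, Ī = 23 333 mm⁴.
Hole (subtracted): ⌀6, A = 28.274 mm², y = 5 mm, Ī = 63.617 mm⁴.
Centroid: ȳ = ΣA·y / ΣA = 85.32 mm.
Transfer each piece to the horizontal axis through the centroid using Ī + A·d² with d = y − 85.32:
  bottom flange: d = -80.32 mm → contributes +18 086 916 mm⁴
  web: d = -0.31986 mm → contributes +2 812 653 mm⁴
  top flange: d = 79.68 mm → contributes +17 800 323 mm⁴
  hole: d = -80.32 mm → contributes −182 469 mm⁴
Total I = 38 517 424 mm⁴.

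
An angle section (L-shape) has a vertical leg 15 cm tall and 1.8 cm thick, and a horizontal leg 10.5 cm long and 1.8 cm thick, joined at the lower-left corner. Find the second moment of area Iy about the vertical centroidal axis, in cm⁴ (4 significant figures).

Split into non-overlapping primitives; take the origin at the lower-left of the bounding box.
Vertical leg: 1.8 × 15, A = 27 cm², x = 0.9 cm, Ī = 7.29 cm⁴.
Horizontal leg (remainder): 8.7 × 1.8, A = 15.66 cm², x = 6.15 cm, Ī = 98.7755 cm⁴.
Centroid: x̄ = ΣA·x / ΣA = 2.82722 cm.
Transfer each piece to the vertical centroidal axis using Ī + A·d² with d = x − 2.82722:
  vertical leg: d = -1.92722 cm → contributes +107.572 cm⁴
  horizontal leg (remainder): d = 3.32278 cm → contributes +271.676 cm⁴
Total I = 379.248 cm⁴.

Iy ≈ 379.2 cm⁴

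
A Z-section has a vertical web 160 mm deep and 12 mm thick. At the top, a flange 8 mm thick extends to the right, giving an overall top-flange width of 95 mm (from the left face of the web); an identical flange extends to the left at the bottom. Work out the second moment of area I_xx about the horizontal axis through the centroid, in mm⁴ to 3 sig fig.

I_xx ≈ 1.18 × 10⁷ mm⁴

Treat the section as a set of non-overlapping primitives; coordinates are from the bounding-box lower-left.
Web: 12 × 160, A = 1 920 mm², y = 80 mm, Ī = 4 096 000 mm⁴.
Top flange (beyond web): 83 × 8, A = 664 mm², y = 156 mm, Ī = 3541.3 mm⁴.
Bottom flange (beyond web): 83 × 8, A = 664 mm², y = 4 mm, Ī = 3541.3 mm⁴.
Centroid: ȳ = ΣA·y / ΣA = 80 mm.
Transfer each piece to the horizontal axis through the centroid using Ī + A·d² with d = y − 80:
  web: d = 0 mm → contributes +4 096 000 mm⁴
  top flange (beyond web): d = 76 mm → contributes +3 838 805 mm⁴
  bottom flange (beyond web): d = -76 mm → contributes +3 838 805 mm⁴
Total I = 11 773 611 mm⁴.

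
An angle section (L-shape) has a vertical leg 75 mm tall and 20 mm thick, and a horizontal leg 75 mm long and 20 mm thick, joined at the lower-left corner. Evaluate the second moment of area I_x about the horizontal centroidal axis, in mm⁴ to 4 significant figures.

I_x ≈ 1.220 × 10⁶ mm⁴

Split into non-overlapping primitives; take the origin at the lower-left of the bounding box.
Vertical leg: 20 × 75, A = 1 500 mm², y = 37.5 mm, Ī = 703 125 mm⁴.
Horizontal leg (remainder): 55 × 20, A = 1 100 mm², y = 10 mm, Ī = 36666.7 mm⁴.
Centroid: ȳ = ΣA·y / ΣA = 25.8654 mm.
Transfer each piece to the horizontal centroidal axis using Ī + A·d² with d = y − 25.8654:
  vertical leg: d = 11.6346 mm → contributes +906 171 mm⁴
  horizontal leg (remainder): d = -15.8654 mm → contributes +313 548 mm⁴
Total I = 1 219 720 mm⁴.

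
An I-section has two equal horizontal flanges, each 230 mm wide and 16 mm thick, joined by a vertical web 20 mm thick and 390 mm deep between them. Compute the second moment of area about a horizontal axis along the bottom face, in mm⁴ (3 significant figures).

Treat the section as a set of non-overlapping primitives; coordinates are from the bounding-box lower-left.
Bottom flange: 230 × 16, A = 3 680 mm², y = 8 mm, Ī = 78 507 mm⁴.
Web: 20 × 390, A = 7 800 mm², y = 211 mm, Ī = 98 865 000 mm⁴.
Top flange: 230 × 16, A = 3 680 mm², y = 414 mm, Ī = 78 507 mm⁴.
Transfer each piece to the bottom edge using Ī + A·d² with d = y − 0:
  bottom flange: d = 8 mm → contributes +314 027 mm⁴
  web: d = 211 mm → contributes +446 128 800 mm⁴
  top flange: d = 414 mm → contributes +630 815 787 mm⁴
Total I = 1 077 258 613 mm⁴.

I_base ≈ 1.08 × 10⁹ mm⁴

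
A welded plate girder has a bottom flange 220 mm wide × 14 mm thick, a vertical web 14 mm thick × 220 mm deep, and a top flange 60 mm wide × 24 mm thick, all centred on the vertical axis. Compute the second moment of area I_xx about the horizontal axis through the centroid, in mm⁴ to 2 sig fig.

I_xx ≈ 7.2 × 10⁷ mm⁴

Split into non-overlapping primitives; take the origin at the lower-left of the bounding box.
Bottom plate: 220 × 14, A = 3 080 mm², y = 7 mm, Ī = 50 307 mm⁴.
Web plate: 14 × 220, A = 3 080 mm², y = 124 mm, Ī = 12 422 667 mm⁴.
Top plate: 60 × 24, A = 1 440 mm², y = 246 mm, Ī = 69 120 mm⁴.
Centroid: ȳ = ΣA·y / ΣA = 99.7 mm.
Transfer each piece to the horizontal axis through the centroid using Ī + A·d² with d = y − 99.7:
  bottom plate: d = -92.7 mm → contributes +26 517 640 mm⁴
  web plate: d = 24.3 mm → contributes +14 241 376 mm⁴
  top plate: d = 146.3 mm → contributes +30 890 434 mm⁴
Total I = 71 649 449 mm⁴.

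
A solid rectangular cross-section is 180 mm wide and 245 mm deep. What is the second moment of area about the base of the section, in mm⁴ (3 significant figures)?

The section: 180 × 245, A = 44 100 mm², y = 122.5 mm, Ī = 220 591 875 mm⁴.
Transfer it to the base of the section using Ī + A·d² with d = y − 0:
  the section: d = 122.5 mm → contributes +882 367 500 mm⁴
Total I = 882 367 500 mm⁴.

I_base ≈ 8.82 × 10⁸ mm⁴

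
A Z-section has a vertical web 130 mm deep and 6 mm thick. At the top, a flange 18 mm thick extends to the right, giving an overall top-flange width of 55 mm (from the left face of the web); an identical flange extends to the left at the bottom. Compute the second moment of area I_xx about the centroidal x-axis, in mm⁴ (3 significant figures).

I_xx ≈ 6.68 × 10⁶ mm⁴

Break the section into simple shapes (no overlaps), measuring from the bottom-left corner of the bounding box.
Web: 6 × 130, A = 780 mm², y = 65 mm, Ī = 1 098 500 mm⁴.
Top flange (beyond web): 49 × 18, A = 882 mm², y = 121 mm, Ī = 23 814 mm⁴.
Bottom flange (beyond web): 49 × 18, A = 882 mm², y = 9 mm, Ī = 23 814 mm⁴.
Centroid: ȳ = ΣA·y / ΣA = 65 mm.
Transfer each piece to the centroidal x-axis using Ī + A·d² with d = y − 65:
  web: d = 0 mm → contributes +1 098 500 mm⁴
  top flange (beyond web): d = 56 mm → contributes +2 789 766 mm⁴
  bottom flange (beyond web): d = -56 mm → contributes +2 789 766 mm⁴
Total I = 6 678 032 mm⁴.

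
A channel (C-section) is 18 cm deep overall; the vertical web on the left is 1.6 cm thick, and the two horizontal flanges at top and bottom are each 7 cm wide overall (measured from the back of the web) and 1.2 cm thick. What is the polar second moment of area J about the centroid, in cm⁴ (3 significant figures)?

J ≈ 1840 cm⁴

Break the section into simple shapes (no overlaps), measuring from the bottom-left corner of the bounding box.
Web: 1.6 × 18, A = 28.8 cm², y = 9 cm, Ī = 777.6 cm⁴.
Top flange (beyond web): 5.4 × 1.2, A = 6.48 cm², y = 17.4 cm, Ī = 0.7776 cm⁴.
Bottom flange (beyond web): 5.4 × 1.2, A = 6.48 cm², y = 0.6 cm, Ī = 0.7776 cm⁴.
By symmetry the centroid is at mid-height, ȳ = 9 cm.
Transfer each piece to the centroidal x-axis using Ī + A·d² with d = y − 9:
  web: d = 0 cm → contributes +777.6 cm⁴
  top flange (beyond web): d = 8.4 cm → contributes +458.01 cm⁴
  bottom flange (beyond web): d = -8.4 cm → contributes +458.01 cm⁴
Total I = 1693.6 cm⁴.
For the y-axis: x̄ = 1.8862 cm.
Repeating about the centroidal y-axis gives I_y = 147.13 cm⁴.
Polar second moment: J = I_x + I_y = 1840.7 cm⁴.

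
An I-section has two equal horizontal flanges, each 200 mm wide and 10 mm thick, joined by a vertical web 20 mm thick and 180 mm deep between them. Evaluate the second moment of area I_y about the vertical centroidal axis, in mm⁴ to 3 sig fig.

I_y ≈ 1.35 × 10⁷ mm⁴

Decompose the section into non-overlapping parts with the origin at the bottom-left of its bounding rectangle.
Bottom flange: 200 × 10, A = 2 000 mm², x = 100 mm, Ī = 6 666 667 mm⁴.
Web: 20 × 180, A = 3 600 mm², x = 100 mm, Ī = 120 000 mm⁴.
Top flange: 200 × 10, A = 2 000 mm², x = 100 mm, Ī = 6 666 667 mm⁴.
By symmetry the centroid is at mid-width, x̄ = 100 mm.
All pieces are centred on the vertical centroidal axis, so I = ΣĪ = 13 453 333 mm⁴.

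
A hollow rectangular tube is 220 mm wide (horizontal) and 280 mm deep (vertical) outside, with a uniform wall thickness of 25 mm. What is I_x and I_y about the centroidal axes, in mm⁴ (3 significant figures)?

Decompose the section into non-overlapping parts with the origin at the bottom-left of its bounding rectangle.
Outer rectangle: 220 × 280, A = 61 600 mm², y = 140 mm, Ī = 402 453 333 mm⁴.
Inner void (subtracted): 170 × 230, A = 39 100 mm², y = 140 mm, Ī = 172 365 833 mm⁴.
By symmetry the centroid is at mid-height, ȳ = 140 mm.
All pieces are centred on the centroidal x-axis, so I = ΣĪ (holes subtracted) = 230 087 500 mm⁴.
Repeating about the centroidal y-axis gives I_y = 154 287 500 mm⁴.

I_x ≈ 2.30 × 10⁸ mm⁴, I_y ≈ 1.54 × 10⁸ mm⁴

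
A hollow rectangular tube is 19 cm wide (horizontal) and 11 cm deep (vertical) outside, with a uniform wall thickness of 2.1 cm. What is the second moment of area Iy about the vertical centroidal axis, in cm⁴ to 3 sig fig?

Iy ≈ 4450 cm⁴

Break the section into simple shapes (no overlaps), measuring from the bottom-left corner of the bounding box.
Outer rectangle: 19 × 11, A = 209 cm², x = 9.5 cm, Ī = 6287.4 cm⁴.
Inner void (subtracted): 14.8 × 6.8, A = 100.64 cm², x = 9.5 cm, Ī = 1 837 cm⁴.
By symmetry the centroid is at mid-width, x̄ = 9.5 cm.
All pieces are centred on the vertical centroidal axis, so I = ΣĪ (holes subtracted) = 4450.4 cm⁴.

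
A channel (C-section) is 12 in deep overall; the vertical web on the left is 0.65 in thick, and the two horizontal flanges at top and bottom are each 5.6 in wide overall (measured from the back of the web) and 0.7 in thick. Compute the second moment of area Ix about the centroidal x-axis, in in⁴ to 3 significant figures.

Decompose the section into non-overlapping parts with the origin at the bottom-left of its bounding rectangle.
Web: 0.65 × 12, A = 7.8 in², y = 6 in, Ī = 93.6 in⁴.
Top flange (beyond web): 4.95 × 0.7, A = 3.465 in², y = 11.65 in, Ī = 0.14149 in⁴.
Bottom flange (beyond web): 4.95 × 0.7, A = 3.465 in², y = 0.35 in, Ī = 0.14149 in⁴.
By symmetry the centroid is at mid-height, ȳ = 6 in.
Transfer each piece to the centroidal x-axis using Ī + A·d² with d = y − 6:
  web: d = 0 in → contributes +93.6 in⁴
  top flange (beyond web): d = 5.65 in → contributes +110.75 in⁴
  bottom flange (beyond web): d = -5.65 in → contributes +110.75 in⁴
Total I = 315.11 in⁴.

Ix ≈ 315 in⁴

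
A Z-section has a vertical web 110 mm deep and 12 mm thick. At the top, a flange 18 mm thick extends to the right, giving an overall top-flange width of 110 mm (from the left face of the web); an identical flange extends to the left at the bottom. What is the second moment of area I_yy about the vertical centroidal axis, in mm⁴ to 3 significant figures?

I_yy ≈ 1.35 × 10⁷ mm⁴

Treat the section as a set of non-overlapping primitives; coordinates are from the bounding-box lower-left.
Web: 12 × 110, A = 1 320 mm², x = 104 mm, Ī = 15 840 mm⁴.
Top flange (beyond web): 98 × 18, A = 1 764 mm², x = 159 mm, Ī = 1 411 788 mm⁴.
Bottom flange (beyond web): 98 × 18, A = 1 764 mm², x = 49 mm, Ī = 1 411 788 mm⁴.
Centroid: x̄ = ΣA·x / ΣA = 104 mm.
Transfer each piece to the vertical centroidal axis using Ī + A·d² with d = x − 104:
  web: d = 0 mm → contributes +15 840 mm⁴
  top flange (beyond web): d = 55 mm → contributes +6 747 888 mm⁴
  bottom flange (beyond web): d = -55 mm → contributes +6 747 888 mm⁴
Total I = 13 511 616 mm⁴.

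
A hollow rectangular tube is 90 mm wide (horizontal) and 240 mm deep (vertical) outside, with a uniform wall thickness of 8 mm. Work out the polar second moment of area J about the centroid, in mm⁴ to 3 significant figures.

J ≈ 4.14 × 10⁷ mm⁴

Treat the section as a set of non-overlapping primitives; coordinates are from the bounding-box lower-left.
Outer rectangle: 90 × 240, A = 21 600 mm², y = 120 mm, Ī = 103 680 000 mm⁴.
Inner void (subtracted): 74 × 224, A = 16 576 mm², y = 120 mm, Ī = 69 309 781 mm⁴.
By symmetry the centroid is at mid-height, ȳ = 120 mm.
All pieces are centred on the centroidal x-axis, so I = ΣĪ (holes subtracted) = 34 370 219 mm⁴.
Repeating about the centroidal y-axis gives I_y = 7 015 819 mm⁴.
Polar second moment: J = I_x + I_y = 41 386 037 mm⁴.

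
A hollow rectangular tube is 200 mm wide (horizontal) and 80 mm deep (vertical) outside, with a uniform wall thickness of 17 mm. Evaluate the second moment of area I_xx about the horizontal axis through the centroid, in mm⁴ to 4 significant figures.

I_xx ≈ 7.187 × 10⁶ mm⁴

Split into non-overlapping primitives; take the origin at the lower-left of the bounding box.
Outer rectangle: 200 × 80, A = 16 000 mm², y = 40 mm, Ī = 8 533 333 mm⁴.
Inner void (subtracted): 166 × 46, A = 7 636 mm², y = 40 mm, Ī = 1 346 481 mm⁴.
By symmetry the centroid is at mid-height, ȳ = 40 mm.
All pieces are centred on the horizontal axis through the centroid, so I = ΣĪ (holes subtracted) = 7 186 852 mm⁴.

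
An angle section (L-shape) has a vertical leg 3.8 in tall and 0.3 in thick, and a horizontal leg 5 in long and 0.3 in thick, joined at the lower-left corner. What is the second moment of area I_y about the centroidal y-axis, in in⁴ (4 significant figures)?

I_y ≈ 6.544 in⁴

Break the section into simple shapes (no overlaps), measuring from the bottom-left corner of the bounding box.
Vertical leg: 0.3 × 3.8, A = 1.14 in², x = 0.15 in, Ī = 0.00855 in⁴.
Horizontal leg (remainder): 4.7 × 0.3, A = 1.41 in², x = 2.65 in, Ī = 2.59558 in⁴.
Centroid: x̄ = ΣA·x / ΣA = 1.53235 in.
Transfer each piece to the centroidal y-axis using Ī + A·d² with d = x − 1.53235:
  vertical leg: d = -1.38235 in → contributes +2.18698 in⁴
  horizontal leg (remainder): d = 1.11765 in → contributes +4.35686 in⁴
Total I = 6.54383 in⁴.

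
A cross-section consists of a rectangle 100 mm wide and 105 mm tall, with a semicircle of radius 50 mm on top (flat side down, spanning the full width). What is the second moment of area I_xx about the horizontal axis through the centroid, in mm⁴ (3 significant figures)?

Treat the section as a set of non-overlapping primitives; coordinates are from the bounding-box lower-left.
Rectangular body: 100 × 105, A = 10 500 mm², y = 52.5 mm, Ī = 9 646 875 mm⁴.
Semicircular cap: semicircle r = 50, A = 3 927 mm², y = 126.22 mm, Ī = 685 981 mm⁴.
Centroid: ȳ = ΣA·y / ΣA = 72.567 mm.
Transfer each piece to the horizontal axis through the centroid using Ī + A·d² with d = y − 72.567:
  rectangular body: d = -20.067 mm → contributes +13 874 885 mm⁴
  semicircular cap: d = 53.654 mm → contributes +11 990 846 mm⁴
Total I = 25 865 731 mm⁴.

I_xx ≈ 2.59 × 10⁷ mm⁴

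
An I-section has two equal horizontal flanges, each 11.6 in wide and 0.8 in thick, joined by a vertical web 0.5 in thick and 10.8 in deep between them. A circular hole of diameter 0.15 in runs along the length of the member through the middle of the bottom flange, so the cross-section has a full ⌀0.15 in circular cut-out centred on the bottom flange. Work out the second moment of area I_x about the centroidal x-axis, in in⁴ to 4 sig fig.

Split into non-overlapping primitives; take the origin at the lower-left of the bounding box.
Bottom flange: 11.6 × 0.8, A = 9.28 in², y = 0.4 in, Ī = 0.494933 in⁴.
Web: 0.5 × 10.8, A = 5.4 in², y = 6.2 in, Ī = 52.488 in⁴.
Top flange: 11.6 × 0.8, A = 9.28 in², y = 12 in, Ī = 0.494933 in⁴.
Hole (subtracted): ⌀0.15, A = 0.0176715 in², y = 0.4 in, Ī = 0.0000248505 in⁴.
Centroid: ȳ = ΣA·y / ΣA = 6.20428 in.
Transfer each piece to the centroidal x-axis using Ī + A·d² with d = y − 6.20428:
  bottom flange: d = -5.80428 in → contributes +313.135 in⁴
  web: d = -0.00428089 in → contributes +52.4881 in⁴
  top flange: d = 5.79572 in → contributes +312.213 in⁴
  hole: d = -5.80428 in → contributes −0.595371 in⁴
Total I = 677.241 in⁴.

I_x ≈ 677.2 in⁴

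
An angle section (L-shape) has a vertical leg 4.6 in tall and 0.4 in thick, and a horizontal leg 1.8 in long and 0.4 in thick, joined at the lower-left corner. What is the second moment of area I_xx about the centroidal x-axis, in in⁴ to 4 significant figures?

Break the section into simple shapes (no overlaps), measuring from the bottom-left corner of the bounding box.
Vertical leg: 0.4 × 4.6, A = 1.84 in², y = 2.3 in, Ī = 3.24453 in⁴.
Horizontal leg (remainder): 1.4 × 0.4, A = 0.56 in², y = 0.2 in, Ī = 0.00746667 in⁴.
Centroid: ȳ = ΣA·y / ΣA = 1.81 in.
Transfer each piece to the centroidal x-axis using Ī + A·d² with d = y − 1.81:
  vertical leg: d = 0.49 in → contributes +3.68632 in⁴
  horizontal leg (remainder): d = -1.61 in → contributes +1.45904 in⁴
Total I = 5.14536 in⁴.

I_xx ≈ 5.145 in⁴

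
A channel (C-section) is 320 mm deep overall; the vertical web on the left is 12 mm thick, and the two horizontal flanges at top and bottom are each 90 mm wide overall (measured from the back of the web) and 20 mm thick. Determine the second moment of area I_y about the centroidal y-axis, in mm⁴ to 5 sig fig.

Split into non-overlapping primitives; take the origin at the lower-left of the bounding box.
Web: 12 × 320, A = 3 840 mm², x = 6 mm, Ī = 46 080 mm⁴.
Top flange (beyond web): 78 × 20, A = 1 560 mm², x = 51 mm, Ī = 790 920 mm⁴.
Bottom flange (beyond web): 78 × 20, A = 1 560 mm², x = 51 mm, Ī = 790 920 mm⁴.
Centroid: x̄ = ΣA·x / ΣA = 26.17241 mm.
Transfer each piece to the centroidal y-axis using Ī + A·d² with d = x − 26.17241:
  web: d = -20.17241 mm → contributes +1 608 677 mm⁴
  top flange (beyond web): d = 24.82759 mm → contributes +1 752 518 mm⁴
  bottom flange (beyond web): d = 24.82759 mm → contributes +1 752 518 mm⁴
Total I = 5 113 713 mm⁴.

I_y ≈ 5.1137 × 10⁶ mm⁴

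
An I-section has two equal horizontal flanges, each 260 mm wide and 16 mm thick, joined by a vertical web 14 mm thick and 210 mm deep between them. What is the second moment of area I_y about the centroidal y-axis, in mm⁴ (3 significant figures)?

Split into non-overlapping primitives; take the origin at the lower-left of the bounding box.
Bottom flange: 260 × 16, A = 4 160 mm², x = 130 mm, Ī = 23 434 667 mm⁴.
Web: 14 × 210, A = 2 940 mm², x = 130 mm, Ī = 48 020 mm⁴.
Top flange: 260 × 16, A = 4 160 mm², x = 130 mm, Ī = 23 434 667 mm⁴.
By symmetry the centroid is at mid-width, x̄ = 130 mm.
All pieces are centred on the centroidal y-axis, so I = ΣĪ = 46 917 353 mm⁴.

I_y ≈ 4.69 × 10⁷ mm⁴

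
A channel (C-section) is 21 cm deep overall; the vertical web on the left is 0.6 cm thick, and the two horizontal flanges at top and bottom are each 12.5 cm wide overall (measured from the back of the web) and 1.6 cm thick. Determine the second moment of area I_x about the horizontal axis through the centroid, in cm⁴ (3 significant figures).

Decompose the section into non-overlapping parts with the origin at the bottom-left of its bounding rectangle.
Web: 0.6 × 21, A = 12.6 cm², y = 10.5 cm, Ī = 463.05 cm⁴.
Top flange (beyond web): 11.9 × 1.6, A = 19.04 cm², y = 20.2 cm, Ī = 4.0619 cm⁴.
Bottom flange (beyond web): 11.9 × 1.6, A = 19.04 cm², y = 0.8 cm, Ī = 4.0619 cm⁴.
By symmetry the centroid is at mid-height, ȳ = 10.5 cm.
Transfer each piece to the horizontal axis through the centroid using Ī + A·d² with d = y − 10.5:
  web: d = 0 cm → contributes +463.05 cm⁴
  top flange (beyond web): d = 9.7 cm → contributes +1795.5 cm⁴
  bottom flange (beyond web): d = -9.7 cm → contributes +1795.5 cm⁴
Total I = 4054.1 cm⁴.

I_x ≈ 4050 cm⁴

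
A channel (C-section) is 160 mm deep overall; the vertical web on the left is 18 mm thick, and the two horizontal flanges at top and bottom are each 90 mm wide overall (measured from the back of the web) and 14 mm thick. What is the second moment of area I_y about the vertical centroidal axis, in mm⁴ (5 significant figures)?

Split into non-overlapping primitives; take the origin at the lower-left of the bounding box.
Web: 18 × 160, A = 2 880 mm², x = 9 mm, Ī = 77 760 mm⁴.
Top flange (beyond web): 72 × 14, A = 1 008 mm², x = 54 mm, Ī = 435 456 mm⁴.
Bottom flange (beyond web): 72 × 14, A = 1 008 mm², x = 54 mm, Ī = 435 456 mm⁴.
Centroid: x̄ = ΣA·x / ΣA = 27.52941 mm.
Transfer each piece to the vertical centroidal axis using Ī + A·d² with d = x − 27.52941:
  web: d = -18.52941 mm → contributes +1 066 577 mm⁴
  top flange (beyond web): d = 26.47059 mm → contributes +1 141 754 mm⁴
  bottom flange (beyond web): d = 26.47059 mm → contributes +1 141 754 mm⁴
Total I = 3 350 084 mm⁴.

I_y ≈ 3.3501 × 10⁶ mm⁴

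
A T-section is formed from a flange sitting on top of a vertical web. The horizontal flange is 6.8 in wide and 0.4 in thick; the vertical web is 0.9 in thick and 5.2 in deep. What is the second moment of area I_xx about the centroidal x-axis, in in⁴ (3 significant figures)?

I_xx ≈ 24.1 in⁴

Decompose the section into non-overlapping parts with the origin at the bottom-left of its bounding rectangle.
Flange: 6.8 × 0.4, A = 2.72 in², y = 5.4 in, Ī = 0.036267 in⁴.
Web: 0.9 × 5.2, A = 4.68 in², y = 2.6 in, Ī = 10.546 in⁴.
Centroid: ȳ = ΣA·y / ΣA = 3.6292 in.
Transfer each piece to the centroidal x-axis using Ī + A·d² with d = y − 3.6292:
  flange: d = 1.7708 in → contributes +8.5656 in⁴
  web: d = -1.0292 in → contributes +15.503 in⁴
Total I = 24.068 in⁴.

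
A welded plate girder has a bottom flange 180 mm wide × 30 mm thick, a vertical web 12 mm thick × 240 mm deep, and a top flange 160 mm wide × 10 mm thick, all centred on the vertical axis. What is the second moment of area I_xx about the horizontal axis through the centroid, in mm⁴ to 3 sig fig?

I_xx ≈ 1.09 × 10⁸ mm⁴

Split into non-overlapping primitives; take the origin at the lower-left of the bounding box.
Bottom plate: 180 × 30, A = 5 400 mm², y = 15 mm, Ī = 405 000 mm⁴.
Web plate: 12 × 240, A = 2 880 mm², y = 150 mm, Ī = 13 824 000 mm⁴.
Top plate: 160 × 10, A = 1 600 mm², y = 275 mm, Ī = 13 333 mm⁴.
Centroid: ȳ = ΣA·y / ΣA = 96.457 mm.
Transfer each piece to the horizontal axis through the centroid using Ī + A·d² with d = y − 96.457:
  bottom plate: d = -81.457 mm → contributes +36 235 742 mm⁴
  web plate: d = 53.543 mm → contributes +22 080 385 mm⁴
  top plate: d = 178.54 mm → contributes +51 017 218 mm⁴
Total I = 109 333 345 mm⁴.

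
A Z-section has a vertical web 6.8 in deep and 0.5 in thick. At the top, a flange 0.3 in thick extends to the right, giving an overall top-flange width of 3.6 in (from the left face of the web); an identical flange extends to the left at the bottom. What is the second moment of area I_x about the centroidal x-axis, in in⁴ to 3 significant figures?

Split into non-overlapping primitives; take the origin at the lower-left of the bounding box.
Web: 0.5 × 6.8, A = 3.4 in², y = 3.4 in, Ī = 13.101 in⁴.
Top flange (beyond web): 3.1 × 0.3, A = 0.93 in², y = 6.65 in, Ī = 0.006975 in⁴.
Bottom flange (beyond web): 3.1 × 0.3, A = 0.93 in², y = 0.15 in, Ī = 0.006975 in⁴.
Centroid: ȳ = ΣA·y / ΣA = 3.4 in.
Transfer each piece to the centroidal x-axis using Ī + A·d² with d = y − 3.4:
  web: d = 0 in → contributes +13.101 in⁴
  top flange (beyond web): d = 3.25 in → contributes +9.8301 in⁴
  bottom flange (beyond web): d = -3.25 in → contributes +9.8301 in⁴
Total I = 32.762 in⁴.

I_x ≈ 32.8 in⁴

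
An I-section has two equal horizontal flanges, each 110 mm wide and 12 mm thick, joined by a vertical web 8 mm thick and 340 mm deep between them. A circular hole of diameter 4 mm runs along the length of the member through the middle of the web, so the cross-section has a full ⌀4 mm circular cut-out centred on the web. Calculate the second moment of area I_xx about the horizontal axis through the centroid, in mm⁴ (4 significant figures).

I_xx ≈ 1.080 × 10⁸ mm⁴

Decompose the section into non-overlapping parts with the origin at the bottom-left of its bounding rectangle.
Bottom flange: 110 × 12, A = 1 320 mm², y = 6 mm, Ī = 15 840 mm⁴.
Web: 8 × 340, A = 2 720 mm², y = 182 mm, Ī = 26 202 667 mm⁴.
Top flange: 110 × 12, A = 1 320 mm², y = 358 mm, Ī = 15 840 mm⁴.
Hole (subtracted): ⌀4, A = 12.5664 mm², y = 182 mm, Ī = 12.5664 mm⁴.
By symmetry the centroid is at mid-height, ȳ = 182 mm.
Transfer each piece to the horizontal axis through the centroid using Ī + A·d² with d = y − 182:
  bottom flange: d = -176 mm → contributes +40 904 160 mm⁴
  web: d = 0 mm → contributes +26 202 667 mm⁴
  top flange: d = 176 mm → contributes +40 904 160 mm⁴
  hole: d = 0 mm → contributes −12.5664 mm⁴
Total I = 108 010 974 mm⁴.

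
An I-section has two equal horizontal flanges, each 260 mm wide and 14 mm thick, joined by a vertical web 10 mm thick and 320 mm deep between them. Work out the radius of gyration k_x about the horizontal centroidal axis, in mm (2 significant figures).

k_x ≈ 150 mm

Decompose the section into non-overlapping parts with the origin at the bottom-left of its bounding rectangle.
Bottom flange: 260 × 14, A = 3 640 mm², y = 7 mm, Ī = 59 453 mm⁴.
Web: 10 × 320, A = 3 200 mm², y = 174 mm, Ī = 27 306 667 mm⁴.
Top flange: 260 × 14, A = 3 640 mm², y = 341 mm, Ī = 59 453 mm⁴.
By symmetry the centroid is at mid-height, ȳ = 174 mm.
Transfer each piece to the horizontal centroidal axis using Ī + A·d² with d = y − 174:
  bottom flange: d = -167 mm → contributes +101 575 413 mm⁴
  web: d = 0 mm → contributes +27 306 667 mm⁴
  top flange: d = 167 mm → contributes +101 575 413 mm⁴
Total I = 230 457 493 mm⁴.
Radius of gyration: k = √(I/A) = √(230 457 493 / 10 480) = 148.3 mm.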